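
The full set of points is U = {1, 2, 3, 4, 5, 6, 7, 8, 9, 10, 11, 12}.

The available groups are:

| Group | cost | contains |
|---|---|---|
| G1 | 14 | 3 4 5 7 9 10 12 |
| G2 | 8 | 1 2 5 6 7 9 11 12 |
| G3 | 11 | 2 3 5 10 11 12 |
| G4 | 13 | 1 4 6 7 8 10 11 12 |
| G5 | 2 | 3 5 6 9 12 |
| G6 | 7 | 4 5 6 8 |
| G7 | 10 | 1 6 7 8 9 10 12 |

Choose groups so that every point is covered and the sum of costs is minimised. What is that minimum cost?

23

G2, G4, G5 together cover every point (G2 ∪ G4 ∪ G5 = {1, 2, 3, 4, 5, 6, 7, 8, 9, 10, 11, 12}); total cost 8 + 13 + 2 = 23.
The greedy pick G5, G2, G6, G7 costs 27; no covering selection beats 23.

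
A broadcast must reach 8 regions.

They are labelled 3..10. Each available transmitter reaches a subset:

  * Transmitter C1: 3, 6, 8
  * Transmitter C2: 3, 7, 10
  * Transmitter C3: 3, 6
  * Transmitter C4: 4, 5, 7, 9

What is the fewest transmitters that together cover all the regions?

3

C1 and C2 and C4 together: C1 ∪ C2 ∪ C4 = {3, 4, 5, 6, 7, 8, 9, 10} — every region is covered.
Only C4 contains 4, so C4 is forced; the remaining 4 regions need at least 2 more transmitters (each remaining transmitter adds at most 3) — so at least 3 transmitters are needed, and 3 is optimal.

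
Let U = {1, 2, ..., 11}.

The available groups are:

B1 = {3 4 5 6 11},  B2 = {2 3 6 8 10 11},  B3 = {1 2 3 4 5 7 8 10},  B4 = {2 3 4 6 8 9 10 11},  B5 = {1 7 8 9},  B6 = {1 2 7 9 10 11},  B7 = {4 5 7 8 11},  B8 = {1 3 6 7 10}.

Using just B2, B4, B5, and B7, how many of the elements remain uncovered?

0

Union of B2, B4, B5, B7 = {1, 2, 3, 4, 5, 6, 7, 8, 9, 10, 11} — that's every element, so 0 are uncovered.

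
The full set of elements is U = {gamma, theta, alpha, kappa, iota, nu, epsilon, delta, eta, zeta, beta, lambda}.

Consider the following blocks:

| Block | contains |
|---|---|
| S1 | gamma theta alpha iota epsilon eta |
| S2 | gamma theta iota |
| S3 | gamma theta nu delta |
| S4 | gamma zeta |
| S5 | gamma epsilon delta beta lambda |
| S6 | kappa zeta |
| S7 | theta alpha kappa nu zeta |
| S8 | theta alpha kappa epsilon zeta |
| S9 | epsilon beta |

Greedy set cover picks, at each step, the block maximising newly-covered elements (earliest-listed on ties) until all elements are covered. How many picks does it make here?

Greedy: pick S1 (covers 6 new) → pick S5 (covers 3 new) → pick S7 (covers 3 new). Total picks: 3.

3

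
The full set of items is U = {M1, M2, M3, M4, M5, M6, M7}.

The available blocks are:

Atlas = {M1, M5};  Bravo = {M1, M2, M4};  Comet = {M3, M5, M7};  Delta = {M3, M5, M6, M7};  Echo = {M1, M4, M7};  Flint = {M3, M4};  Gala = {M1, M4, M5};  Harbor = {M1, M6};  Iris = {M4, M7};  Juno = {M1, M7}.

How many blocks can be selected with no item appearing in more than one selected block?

Flint, Juno are pairwise disjoint (Flint={M3,M4}; Juno={M1,M7}).
Every remaining block overlaps one of these, and no 3 of the listed blocks are pairwise disjoint, so 2 is the maximum.

2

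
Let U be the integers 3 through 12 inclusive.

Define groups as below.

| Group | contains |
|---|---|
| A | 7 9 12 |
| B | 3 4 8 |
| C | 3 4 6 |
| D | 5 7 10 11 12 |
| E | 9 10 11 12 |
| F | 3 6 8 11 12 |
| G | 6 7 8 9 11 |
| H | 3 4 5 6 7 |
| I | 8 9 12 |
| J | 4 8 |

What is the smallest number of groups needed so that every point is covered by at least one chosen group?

Take {E, F, H}. Their union is {3, 4, 5, 6, 7, 8, 9, 10, 11, 12}, which is all 10 points.
No 2 of the 10 groups cover everything (all 45 combinations miss at least one point), so 3 is optimal.

3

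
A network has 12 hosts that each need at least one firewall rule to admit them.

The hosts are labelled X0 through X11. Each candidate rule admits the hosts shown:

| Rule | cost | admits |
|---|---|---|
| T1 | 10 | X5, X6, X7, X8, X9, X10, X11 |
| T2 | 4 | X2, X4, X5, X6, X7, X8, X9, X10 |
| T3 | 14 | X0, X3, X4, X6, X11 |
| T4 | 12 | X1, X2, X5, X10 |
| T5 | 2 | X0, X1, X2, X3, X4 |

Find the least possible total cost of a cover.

T1, T5 together cover every host (T1 ∪ T5 = {X0, X1, X2, X3, X4, X5, X6, X7, X8, X9, X10, X11}); total cost 10 + 2 = 12.
The greedy pick T5, T2, T1 costs 16; no covering selection beats 12.

12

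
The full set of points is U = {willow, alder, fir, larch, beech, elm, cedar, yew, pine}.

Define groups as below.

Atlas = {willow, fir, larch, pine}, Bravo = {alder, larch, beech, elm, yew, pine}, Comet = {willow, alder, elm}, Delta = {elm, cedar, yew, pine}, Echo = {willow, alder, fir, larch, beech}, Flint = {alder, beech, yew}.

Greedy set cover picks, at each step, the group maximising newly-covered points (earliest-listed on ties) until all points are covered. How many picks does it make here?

3

Greedy: pick Bravo (covers 6 new) → pick Atlas (covers 2 new) → pick Delta (covers 1 new). Total picks: 3.
(The true minimum cover uses only 2 groups, so greedy is not optimal here.)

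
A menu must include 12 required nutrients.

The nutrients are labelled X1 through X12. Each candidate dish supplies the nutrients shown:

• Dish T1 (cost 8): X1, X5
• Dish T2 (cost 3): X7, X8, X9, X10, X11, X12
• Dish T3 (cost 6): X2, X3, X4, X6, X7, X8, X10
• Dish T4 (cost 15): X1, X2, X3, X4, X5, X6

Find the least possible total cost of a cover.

T1, T2, T3 together cover every nutrient (T1 ∪ T2 ∪ T3 = {X1, X2, X3, X4, X5, X6, X7, X8, X9, X10, X11, X12}); total cost 8 + 3 + 6 = 17.
No covering selection has total cost below 17.

17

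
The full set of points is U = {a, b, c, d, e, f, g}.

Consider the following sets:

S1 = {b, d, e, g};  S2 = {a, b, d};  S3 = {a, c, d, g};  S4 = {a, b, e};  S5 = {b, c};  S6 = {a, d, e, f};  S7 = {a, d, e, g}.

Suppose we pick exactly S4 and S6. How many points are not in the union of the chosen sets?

2

Union of S4, S6 = {a, b, d, e, f}.
Not covered: c, g — 2 points.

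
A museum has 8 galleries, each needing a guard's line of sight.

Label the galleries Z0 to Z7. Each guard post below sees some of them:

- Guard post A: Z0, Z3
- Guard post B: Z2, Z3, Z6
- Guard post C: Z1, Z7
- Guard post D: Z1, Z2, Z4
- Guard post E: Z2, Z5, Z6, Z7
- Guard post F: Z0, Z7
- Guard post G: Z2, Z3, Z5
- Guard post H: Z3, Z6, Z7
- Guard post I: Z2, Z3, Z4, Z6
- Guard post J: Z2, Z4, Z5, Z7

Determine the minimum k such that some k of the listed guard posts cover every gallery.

A and D and E together: A ∪ D ∪ E = {Z0, Z1, Z2, Z3, Z4, Z5, Z6, Z7} — every gallery is covered.
No 2 of the 10 guard posts cover everything (all 45 combinations miss at least one gallery), so 3 is optimal.

3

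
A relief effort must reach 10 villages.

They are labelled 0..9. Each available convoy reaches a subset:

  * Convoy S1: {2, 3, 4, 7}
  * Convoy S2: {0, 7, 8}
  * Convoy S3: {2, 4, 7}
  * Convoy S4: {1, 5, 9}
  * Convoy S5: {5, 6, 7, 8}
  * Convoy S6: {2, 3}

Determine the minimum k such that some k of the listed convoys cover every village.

Take {S1, S2, S4, S5}. Their union is {0, 1, 2, 3, 4, 5, 6, 7, 8, 9}, which is all 10 villages.
Only S2 contains 0, so S2 is forced; the remaining 7 villages need at least 3 more convoys (each remaining convoy adds at most 3) — so at least 4 convoys are needed, and 4 is optimal.

4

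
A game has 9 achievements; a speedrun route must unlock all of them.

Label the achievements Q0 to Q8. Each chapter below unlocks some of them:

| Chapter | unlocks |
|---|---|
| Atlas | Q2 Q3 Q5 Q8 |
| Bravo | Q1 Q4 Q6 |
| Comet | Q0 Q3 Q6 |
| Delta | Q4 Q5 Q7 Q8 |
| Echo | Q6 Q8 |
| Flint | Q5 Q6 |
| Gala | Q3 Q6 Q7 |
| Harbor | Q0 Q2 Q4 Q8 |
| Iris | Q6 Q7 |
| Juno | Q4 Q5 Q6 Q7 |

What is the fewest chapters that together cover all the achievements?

4

Atlas and Bravo and Comet and Delta together: Atlas ∪ Bravo ∪ Comet ∪ Delta = {Q0, Q1, Q2, Q3, Q4, Q5, Q6, Q7, Q8} — every achievement is covered.
No 3 of the 10 chapters cover everything (all 120 combinations miss at least one achievement), so 4 is optimal.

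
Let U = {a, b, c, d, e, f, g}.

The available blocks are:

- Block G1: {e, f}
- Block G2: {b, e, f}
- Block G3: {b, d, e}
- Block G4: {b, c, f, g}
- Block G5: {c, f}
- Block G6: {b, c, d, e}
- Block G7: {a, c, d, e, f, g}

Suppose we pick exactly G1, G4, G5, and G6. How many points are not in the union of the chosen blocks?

1

Union of G1, G4, G5, G6 = {b, c, d, e, f, g}.
Not covered: a — 1 point.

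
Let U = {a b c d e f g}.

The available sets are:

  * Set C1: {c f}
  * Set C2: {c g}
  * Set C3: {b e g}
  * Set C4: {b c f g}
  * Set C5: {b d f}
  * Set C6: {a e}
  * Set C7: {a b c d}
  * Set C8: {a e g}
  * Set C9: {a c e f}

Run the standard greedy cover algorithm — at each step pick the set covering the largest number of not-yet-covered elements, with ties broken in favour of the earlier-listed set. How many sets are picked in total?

3

Greedy: pick C4 (covers 4 new) → pick C6 (covers 2 new) → pick C5 (covers 1 new). Total picks: 3.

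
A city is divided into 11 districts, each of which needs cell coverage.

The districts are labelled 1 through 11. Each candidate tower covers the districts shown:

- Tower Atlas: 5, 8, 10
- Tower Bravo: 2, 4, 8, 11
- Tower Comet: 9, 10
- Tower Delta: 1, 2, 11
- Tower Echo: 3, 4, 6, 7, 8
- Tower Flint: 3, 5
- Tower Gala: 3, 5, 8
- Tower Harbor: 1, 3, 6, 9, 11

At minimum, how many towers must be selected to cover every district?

4

Take {Comet, Delta, Echo, Flint}. Their union is {1, 2, 3, 4, 5, 6, 7, 8, 9, 10, 11}, which is all 11 districts.
No 3 of the 8 towers cover everything (all 56 combinations miss at least one district), so 4 is optimal.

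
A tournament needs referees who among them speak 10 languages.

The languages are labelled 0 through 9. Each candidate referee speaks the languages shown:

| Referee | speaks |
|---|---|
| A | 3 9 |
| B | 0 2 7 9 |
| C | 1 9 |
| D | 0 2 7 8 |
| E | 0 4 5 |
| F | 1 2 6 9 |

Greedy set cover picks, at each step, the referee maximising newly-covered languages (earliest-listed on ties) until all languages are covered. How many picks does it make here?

5

Greedy: pick B (covers 4 new) → pick E (covers 2 new) → pick F (covers 2 new) → pick A (covers 1 new) → pick D (covers 1 new). Total picks: 5.
(The true minimum cover uses only 4 referees, so greedy is not optimal here.)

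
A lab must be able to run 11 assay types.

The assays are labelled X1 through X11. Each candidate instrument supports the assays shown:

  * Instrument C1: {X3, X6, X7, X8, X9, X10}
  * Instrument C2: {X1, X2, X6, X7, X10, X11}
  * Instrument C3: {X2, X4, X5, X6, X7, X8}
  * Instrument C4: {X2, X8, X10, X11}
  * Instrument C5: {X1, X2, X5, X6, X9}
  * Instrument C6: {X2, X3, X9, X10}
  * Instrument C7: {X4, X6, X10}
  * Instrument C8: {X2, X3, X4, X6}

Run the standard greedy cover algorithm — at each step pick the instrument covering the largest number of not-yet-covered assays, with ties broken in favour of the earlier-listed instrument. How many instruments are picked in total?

3

Greedy: pick C1 (covers 6 new) → pick C2 (covers 3 new) → pick C3 (covers 2 new). Total picks: 3.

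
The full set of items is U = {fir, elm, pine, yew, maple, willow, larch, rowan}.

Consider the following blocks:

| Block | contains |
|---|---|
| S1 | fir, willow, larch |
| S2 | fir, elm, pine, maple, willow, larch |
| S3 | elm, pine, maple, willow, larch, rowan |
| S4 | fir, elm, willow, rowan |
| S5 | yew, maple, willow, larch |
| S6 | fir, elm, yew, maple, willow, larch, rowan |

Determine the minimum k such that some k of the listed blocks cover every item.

Take {S3, S6}. Their union is {fir, elm, pine, yew, maple, willow, larch, rowan}, which is all 8 items.
No single block has all 8 items (the largest, S6, has 7), so 2 is optimal.

2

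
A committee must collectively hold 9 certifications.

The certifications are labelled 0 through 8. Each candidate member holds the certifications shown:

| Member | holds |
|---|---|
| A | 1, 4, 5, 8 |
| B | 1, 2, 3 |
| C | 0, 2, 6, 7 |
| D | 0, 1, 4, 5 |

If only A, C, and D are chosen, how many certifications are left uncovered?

1

Union of A, C, D = {0, 1, 2, 4, 5, 6, 7, 8}.
Not covered: 3 — 1 certification.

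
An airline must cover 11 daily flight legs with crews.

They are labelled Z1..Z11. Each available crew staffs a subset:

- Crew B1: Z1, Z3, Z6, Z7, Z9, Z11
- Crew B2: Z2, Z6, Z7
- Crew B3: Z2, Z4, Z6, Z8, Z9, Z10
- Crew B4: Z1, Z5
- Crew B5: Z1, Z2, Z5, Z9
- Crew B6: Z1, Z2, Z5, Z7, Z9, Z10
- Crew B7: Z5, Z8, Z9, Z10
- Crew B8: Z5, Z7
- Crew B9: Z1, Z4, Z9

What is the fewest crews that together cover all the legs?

3

B1 and B3 and B7 together: B1 ∪ B3 ∪ B7 = {Z1, Z2, Z3, Z4, Z5, Z6, Z7, Z8, Z9, Z10, Z11} — every leg is covered.
Only B1 contains Z3, so B1 is forced; the remaining 5 legs need at least 2 more crews (each remaining crew adds at most 4) — so at least 3 crews are needed, and 3 is optimal.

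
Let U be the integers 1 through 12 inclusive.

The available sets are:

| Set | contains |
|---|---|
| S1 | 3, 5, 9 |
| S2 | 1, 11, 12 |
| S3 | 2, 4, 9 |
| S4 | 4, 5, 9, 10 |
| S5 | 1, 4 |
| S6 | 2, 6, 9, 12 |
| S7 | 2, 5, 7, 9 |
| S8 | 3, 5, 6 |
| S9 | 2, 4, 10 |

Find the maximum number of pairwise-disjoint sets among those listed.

S2, S8, S9 are pairwise disjoint (S2={1,11,12}; S8={3,5,6}; S9={2,4,10}).
Every remaining set overlaps one of these, and no 4 of the listed sets are pairwise disjoint, so 3 is the maximum.

3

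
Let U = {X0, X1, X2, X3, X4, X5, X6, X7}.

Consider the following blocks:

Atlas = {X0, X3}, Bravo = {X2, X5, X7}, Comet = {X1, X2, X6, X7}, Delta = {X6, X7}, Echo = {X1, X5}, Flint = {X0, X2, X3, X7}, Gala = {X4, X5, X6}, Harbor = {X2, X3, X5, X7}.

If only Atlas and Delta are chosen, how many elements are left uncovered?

4

Union of Atlas, Delta = {X0, X3, X6, X7}.
Not covered: X1, X2, X4, X5 — 4 elements.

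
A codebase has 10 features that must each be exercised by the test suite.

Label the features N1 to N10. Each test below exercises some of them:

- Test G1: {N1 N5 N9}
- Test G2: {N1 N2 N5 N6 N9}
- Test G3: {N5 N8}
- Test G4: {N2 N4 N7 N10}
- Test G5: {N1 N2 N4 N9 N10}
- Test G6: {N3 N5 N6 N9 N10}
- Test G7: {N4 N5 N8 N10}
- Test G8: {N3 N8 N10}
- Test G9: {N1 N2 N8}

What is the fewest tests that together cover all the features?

3

Take {G4, G6, G9}. Their union is {N1, N2, N3, N4, N5, N6, N7, N8, N9, N10}, which is all 10 features.
Only G4 contains N7, so G4 is forced; the remaining 6 features need at least 2 more tests (each remaining test adds at most 4) — so at least 3 tests are needed, and 3 is optimal.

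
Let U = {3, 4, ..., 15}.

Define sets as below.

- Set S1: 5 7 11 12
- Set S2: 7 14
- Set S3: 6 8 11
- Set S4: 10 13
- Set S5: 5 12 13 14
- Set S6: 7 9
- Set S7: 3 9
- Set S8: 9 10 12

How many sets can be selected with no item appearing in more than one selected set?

4

S2, S3, S4, S7 are pairwise disjoint (S2={7,14}; S3={6,8,11}; S4={10,13}; S7={3,9}).
Every remaining set overlaps one of these, and no 5 of the listed sets are pairwise disjoint, so 4 is the maximum.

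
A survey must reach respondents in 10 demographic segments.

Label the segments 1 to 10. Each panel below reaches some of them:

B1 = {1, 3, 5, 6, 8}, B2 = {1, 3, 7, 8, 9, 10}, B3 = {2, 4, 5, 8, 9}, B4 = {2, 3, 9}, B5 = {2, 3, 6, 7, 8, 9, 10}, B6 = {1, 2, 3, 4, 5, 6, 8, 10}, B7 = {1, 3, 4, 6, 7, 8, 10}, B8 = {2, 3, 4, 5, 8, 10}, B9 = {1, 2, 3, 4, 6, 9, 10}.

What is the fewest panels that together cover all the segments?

2

B5 and B6 together: B5 ∪ B6 = {1, 2, 3, 4, 5, 6, 7, 8, 9, 10} — every segment is covered.
No single panel has all 10 segments (the largest, B6, has 8), so 2 is optimal.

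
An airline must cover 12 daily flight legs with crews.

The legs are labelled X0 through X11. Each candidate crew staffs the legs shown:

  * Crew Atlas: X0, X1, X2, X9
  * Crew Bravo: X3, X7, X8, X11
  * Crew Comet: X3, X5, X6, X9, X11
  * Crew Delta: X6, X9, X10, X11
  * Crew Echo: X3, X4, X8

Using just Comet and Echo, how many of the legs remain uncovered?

Union of Comet, Echo = {X3, X4, X5, X6, X8, X9, X11}.
Not covered: X0, X1, X2, X7, X10 — 5 legs.

5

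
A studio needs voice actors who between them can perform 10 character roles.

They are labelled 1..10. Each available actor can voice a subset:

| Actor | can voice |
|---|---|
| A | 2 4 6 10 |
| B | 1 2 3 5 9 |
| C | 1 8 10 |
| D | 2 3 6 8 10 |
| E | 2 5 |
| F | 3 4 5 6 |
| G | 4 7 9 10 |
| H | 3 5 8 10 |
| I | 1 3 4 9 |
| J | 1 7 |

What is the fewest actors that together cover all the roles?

B and D and G together: B ∪ D ∪ G = {1, 2, 3, 4, 5, 6, 7, 8, 9, 10} — every role is covered.
No 2 of the 10 actors cover everything (all 45 combinations miss at least one role), so 3 is optimal.

3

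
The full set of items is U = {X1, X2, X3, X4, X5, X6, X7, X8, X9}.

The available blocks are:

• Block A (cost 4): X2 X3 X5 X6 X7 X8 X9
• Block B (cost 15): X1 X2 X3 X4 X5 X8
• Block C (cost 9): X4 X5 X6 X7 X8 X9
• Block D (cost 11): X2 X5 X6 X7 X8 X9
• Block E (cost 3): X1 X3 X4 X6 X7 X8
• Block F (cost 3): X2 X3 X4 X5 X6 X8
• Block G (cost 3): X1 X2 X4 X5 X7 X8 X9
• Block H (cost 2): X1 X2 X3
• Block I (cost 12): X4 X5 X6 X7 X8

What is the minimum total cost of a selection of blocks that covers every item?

6

E, G together cover every item (E ∪ G = {X1, X2, X3, X4, X5, X6, X7, X8, X9}); total cost 3 + 3 = 6.
No covering selection has total cost below 6.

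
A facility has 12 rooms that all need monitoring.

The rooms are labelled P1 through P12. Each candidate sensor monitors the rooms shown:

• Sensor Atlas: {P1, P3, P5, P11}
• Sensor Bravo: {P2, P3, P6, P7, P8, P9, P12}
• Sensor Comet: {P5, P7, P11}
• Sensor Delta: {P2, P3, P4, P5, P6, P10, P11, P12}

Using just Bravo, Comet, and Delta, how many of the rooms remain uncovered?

Union of Bravo, Comet, Delta = {P2, P3, P4, P5, P6, P7, P8, P9, P10, P11, P12}.
Not covered: P1 — 1 room.

1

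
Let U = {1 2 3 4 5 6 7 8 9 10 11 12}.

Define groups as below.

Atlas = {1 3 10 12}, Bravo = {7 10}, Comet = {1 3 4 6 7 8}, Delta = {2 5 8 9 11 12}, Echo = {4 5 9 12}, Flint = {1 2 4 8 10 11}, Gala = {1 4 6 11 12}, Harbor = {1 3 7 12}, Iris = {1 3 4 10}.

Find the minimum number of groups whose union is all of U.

3

Take {Comet, Delta, Iris}. Their union is {1, 2, 3, 4, 5, 6, 7, 8, 9, 10, 11, 12}, which is all 12 items.
No 2 of the 9 groups cover everything (all 36 combinations miss at least one item), so 3 is optimal.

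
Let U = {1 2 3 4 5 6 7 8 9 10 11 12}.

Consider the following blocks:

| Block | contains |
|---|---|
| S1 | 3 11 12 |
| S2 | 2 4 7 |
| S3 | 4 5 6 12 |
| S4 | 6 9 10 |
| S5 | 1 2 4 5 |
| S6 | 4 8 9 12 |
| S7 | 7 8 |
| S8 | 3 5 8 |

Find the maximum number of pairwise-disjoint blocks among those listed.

S1, S4, S5, S7 are pairwise disjoint (S1={3,11,12}; S4={6,9,10}; S5={1,2,4,5}; S7={7,8}).
Every remaining block overlaps one of these, and no 5 of the listed blocks are pairwise disjoint, so 4 is the maximum.

4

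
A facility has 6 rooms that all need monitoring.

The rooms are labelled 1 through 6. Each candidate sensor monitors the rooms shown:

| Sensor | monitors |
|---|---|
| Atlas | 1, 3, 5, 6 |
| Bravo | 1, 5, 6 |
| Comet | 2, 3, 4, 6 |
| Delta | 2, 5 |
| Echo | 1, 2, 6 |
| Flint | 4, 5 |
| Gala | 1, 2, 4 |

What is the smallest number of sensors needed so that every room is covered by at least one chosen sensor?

Take {Atlas, Comet}. Their union is {1, 2, 3, 4, 5, 6}, which is all 6 rooms.
No single sensor has all 6 rooms (the largest, Atlas, has 4), so 2 is optimal.

2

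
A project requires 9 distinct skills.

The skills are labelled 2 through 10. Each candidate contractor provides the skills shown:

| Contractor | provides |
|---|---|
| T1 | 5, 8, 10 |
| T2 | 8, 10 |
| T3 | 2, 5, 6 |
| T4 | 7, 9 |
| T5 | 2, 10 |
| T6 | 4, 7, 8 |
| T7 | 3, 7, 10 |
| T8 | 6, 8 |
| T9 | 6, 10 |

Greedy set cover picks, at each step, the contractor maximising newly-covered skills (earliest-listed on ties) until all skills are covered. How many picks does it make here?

5

Greedy: pick T1 (covers 3 new) → pick T3 (covers 2 new) → pick T4 (covers 2 new) → pick T6 (covers 1 new) → pick T7 (covers 1 new). Total picks: 5.
(The true minimum cover uses only 4 contractors, so greedy is not optimal here.)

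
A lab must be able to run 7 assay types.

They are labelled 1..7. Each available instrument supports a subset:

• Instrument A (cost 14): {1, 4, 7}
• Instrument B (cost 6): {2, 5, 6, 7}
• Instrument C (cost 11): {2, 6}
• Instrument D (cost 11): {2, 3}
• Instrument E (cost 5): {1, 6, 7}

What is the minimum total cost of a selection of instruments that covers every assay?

A, B, D together cover every assay (A ∪ B ∪ D = {1, 2, 3, 4, 5, 6, 7}); total cost 14 + 6 + 11 = 31.
The greedy pick B, E, D, A costs 36; no covering selection beats 31.

31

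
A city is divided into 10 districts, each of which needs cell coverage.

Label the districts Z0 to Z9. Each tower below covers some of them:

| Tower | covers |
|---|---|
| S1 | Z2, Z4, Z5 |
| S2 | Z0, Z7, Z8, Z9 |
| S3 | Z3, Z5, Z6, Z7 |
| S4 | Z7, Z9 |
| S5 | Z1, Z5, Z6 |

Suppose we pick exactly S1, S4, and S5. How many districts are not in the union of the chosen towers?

3

Union of S1, S4, S5 = {Z1, Z2, Z4, Z5, Z6, Z7, Z9}.
Not covered: Z0, Z3, Z8 — 3 districts.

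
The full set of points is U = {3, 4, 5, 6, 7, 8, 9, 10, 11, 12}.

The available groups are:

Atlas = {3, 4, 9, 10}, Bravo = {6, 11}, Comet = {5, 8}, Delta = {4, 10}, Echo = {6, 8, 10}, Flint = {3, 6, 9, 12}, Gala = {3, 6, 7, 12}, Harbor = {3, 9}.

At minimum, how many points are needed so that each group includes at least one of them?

The 4 points {5, 6, 9, 10} hit every group.
The groups Bravo, Comet, Delta, Harbor are pairwise disjoint, so any hitting set needs a separate point for each — at least 4. Hence 4 is optimal.

4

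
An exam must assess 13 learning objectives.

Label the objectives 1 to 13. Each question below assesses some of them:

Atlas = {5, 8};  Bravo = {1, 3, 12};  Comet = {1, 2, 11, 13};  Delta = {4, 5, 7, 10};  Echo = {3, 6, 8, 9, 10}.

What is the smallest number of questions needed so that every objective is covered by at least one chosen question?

Take {Bravo, Comet, Delta, Echo}. Their union is {1, 2, 3, 4, 5, 6, 7, 8, 9, 10, 11, 12, 13}, which is all 13 objectives.
Only Delta contains 4, so Delta is forced; the remaining 9 objectives need at least 3 more questions (each remaining question adds at most 4) — so at least 4 questions are needed, and 4 is optimal.

4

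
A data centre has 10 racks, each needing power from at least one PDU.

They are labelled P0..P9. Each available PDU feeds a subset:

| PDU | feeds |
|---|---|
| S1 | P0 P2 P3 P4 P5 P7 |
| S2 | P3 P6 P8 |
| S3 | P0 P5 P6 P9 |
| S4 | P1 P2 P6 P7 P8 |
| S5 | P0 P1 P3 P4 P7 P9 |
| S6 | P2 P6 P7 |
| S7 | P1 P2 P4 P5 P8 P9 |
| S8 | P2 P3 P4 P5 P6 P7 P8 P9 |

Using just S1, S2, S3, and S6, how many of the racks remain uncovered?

1

Union of S1, S2, S3, S6 = {P0, P2, P3, P4, P5, P6, P7, P8, P9}.
Not covered: P1 — 1 rack.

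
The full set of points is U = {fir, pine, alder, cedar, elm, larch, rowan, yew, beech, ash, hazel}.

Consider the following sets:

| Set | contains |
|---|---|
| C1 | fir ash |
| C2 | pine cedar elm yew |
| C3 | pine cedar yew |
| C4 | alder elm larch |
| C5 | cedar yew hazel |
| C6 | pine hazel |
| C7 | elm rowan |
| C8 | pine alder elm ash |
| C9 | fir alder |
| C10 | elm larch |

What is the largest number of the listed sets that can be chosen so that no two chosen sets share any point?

3

C6, C9, C10 are pairwise disjoint (C6={pine,hazel}; C9={fir,alder}; C10={elm,larch}).
Every remaining set overlaps one of these, and no 4 of the listed sets are pairwise disjoint, so 3 is the maximum.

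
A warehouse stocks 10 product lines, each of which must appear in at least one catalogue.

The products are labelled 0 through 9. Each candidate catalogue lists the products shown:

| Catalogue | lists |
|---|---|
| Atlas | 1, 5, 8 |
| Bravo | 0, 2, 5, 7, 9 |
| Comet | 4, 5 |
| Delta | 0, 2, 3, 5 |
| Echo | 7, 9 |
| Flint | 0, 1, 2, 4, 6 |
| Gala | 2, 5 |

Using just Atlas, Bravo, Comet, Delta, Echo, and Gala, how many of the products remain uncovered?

1

Union of Atlas, Bravo, Comet, Delta, Echo, Gala = {0, 1, 2, 3, 4, 5, 7, 8, 9}.
Not covered: 6 — 1 product.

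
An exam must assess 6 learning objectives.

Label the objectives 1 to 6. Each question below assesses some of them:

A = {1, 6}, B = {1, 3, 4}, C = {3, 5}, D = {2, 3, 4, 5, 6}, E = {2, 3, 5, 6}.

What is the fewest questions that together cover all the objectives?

2

Take {A, D}. Their union is {1, 2, 3, 4, 5, 6}, which is all 6 objectives.
No single question has all 6 objectives (the largest, D, has 5), so 2 is optimal.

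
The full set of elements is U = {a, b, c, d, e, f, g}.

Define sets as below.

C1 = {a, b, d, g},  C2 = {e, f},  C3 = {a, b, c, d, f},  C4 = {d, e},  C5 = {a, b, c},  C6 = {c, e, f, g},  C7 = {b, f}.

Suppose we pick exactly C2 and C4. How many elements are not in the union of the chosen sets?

4

Union of C2, C4 = {d, e, f}.
Not covered: a, b, c, g — 4 elements.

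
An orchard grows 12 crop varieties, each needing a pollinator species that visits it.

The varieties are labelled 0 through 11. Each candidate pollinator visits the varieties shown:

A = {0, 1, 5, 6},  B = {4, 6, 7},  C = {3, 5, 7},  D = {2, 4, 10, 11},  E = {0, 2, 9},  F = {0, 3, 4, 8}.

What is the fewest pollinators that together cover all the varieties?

Take {A, B, D, E, F}. Their union is {0, 1, 2, 3, 4, 5, 6, 7, 8, 9, 10, 11}, which is all 12 varieties.
No 4 of the 6 pollinators cover everything (all 15 combinations miss at least one variety), so 5 is optimal.

5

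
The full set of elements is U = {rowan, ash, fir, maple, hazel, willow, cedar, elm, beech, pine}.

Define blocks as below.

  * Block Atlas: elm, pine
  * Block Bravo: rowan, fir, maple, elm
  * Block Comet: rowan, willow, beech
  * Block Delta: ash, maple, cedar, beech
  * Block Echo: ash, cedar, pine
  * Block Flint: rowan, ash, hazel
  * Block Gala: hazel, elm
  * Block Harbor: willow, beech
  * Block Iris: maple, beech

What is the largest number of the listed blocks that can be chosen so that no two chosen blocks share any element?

Comet, Echo, Gala are pairwise disjoint (Comet={rowan,willow,beech}; Echo={ash,cedar,pine}; Gala={hazel,elm}).
Every remaining block overlaps one of these, and no 4 of the listed blocks are pairwise disjoint, so 3 is the maximum.

3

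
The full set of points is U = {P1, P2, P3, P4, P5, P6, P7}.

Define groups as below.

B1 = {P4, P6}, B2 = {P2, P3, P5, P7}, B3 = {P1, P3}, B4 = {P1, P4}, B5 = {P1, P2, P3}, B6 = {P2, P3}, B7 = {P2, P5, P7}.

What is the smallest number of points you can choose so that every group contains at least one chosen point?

3

The 3 points {P3, P4, P5} hit every group.
The groups B1, B3, B7 are pairwise disjoint, so any hitting set needs a separate point for each — at least 3. Hence 3 is optimal.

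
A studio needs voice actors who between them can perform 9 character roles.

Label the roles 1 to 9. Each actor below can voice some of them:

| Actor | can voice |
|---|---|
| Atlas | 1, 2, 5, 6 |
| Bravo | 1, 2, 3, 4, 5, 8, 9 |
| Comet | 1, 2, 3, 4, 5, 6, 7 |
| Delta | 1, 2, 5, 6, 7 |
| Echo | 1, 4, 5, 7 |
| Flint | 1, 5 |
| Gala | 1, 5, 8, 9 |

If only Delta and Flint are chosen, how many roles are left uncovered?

4

Union of Delta, Flint = {1, 2, 5, 6, 7}.
Not covered: 3, 4, 8, 9 — 4 roles.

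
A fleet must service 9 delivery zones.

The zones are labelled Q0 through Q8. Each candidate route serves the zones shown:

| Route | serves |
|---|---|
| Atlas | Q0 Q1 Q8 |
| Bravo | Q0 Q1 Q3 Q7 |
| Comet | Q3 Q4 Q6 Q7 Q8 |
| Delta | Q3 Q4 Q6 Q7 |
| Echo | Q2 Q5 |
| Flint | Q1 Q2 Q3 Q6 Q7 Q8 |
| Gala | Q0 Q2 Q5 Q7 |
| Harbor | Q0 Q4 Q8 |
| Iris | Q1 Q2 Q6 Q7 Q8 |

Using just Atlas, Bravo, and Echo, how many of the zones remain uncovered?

2

Union of Atlas, Bravo, Echo = {Q0, Q1, Q2, Q3, Q5, Q7, Q8}.
Not covered: Q4, Q6 — 2 zones.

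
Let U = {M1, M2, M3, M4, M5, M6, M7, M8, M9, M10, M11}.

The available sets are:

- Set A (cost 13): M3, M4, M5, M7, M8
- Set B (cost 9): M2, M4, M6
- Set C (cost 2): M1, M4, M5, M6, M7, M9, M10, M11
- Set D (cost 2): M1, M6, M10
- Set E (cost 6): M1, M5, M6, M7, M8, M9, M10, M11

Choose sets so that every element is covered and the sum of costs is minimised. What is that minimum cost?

24

A, B, C together cover every element (A ∪ B ∪ C = {M1, M2, M3, M4, M5, M6, M7, M8, M9, M10, M11}); total cost 13 + 9 + 2 = 24.
The greedy pick C, E, B, A costs 30; no covering selection beats 24.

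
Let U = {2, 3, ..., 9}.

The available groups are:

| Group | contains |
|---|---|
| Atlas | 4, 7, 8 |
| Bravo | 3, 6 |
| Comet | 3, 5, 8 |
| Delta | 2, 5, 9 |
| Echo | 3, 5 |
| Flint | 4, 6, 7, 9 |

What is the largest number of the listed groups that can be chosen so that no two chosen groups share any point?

Atlas, Bravo, Delta are pairwise disjoint (Atlas={4,7,8}; Bravo={3,6}; Delta={2,5,9}).
Every remaining group overlaps one of these, and no 4 of the listed groups are pairwise disjoint, so 3 is the maximum.

3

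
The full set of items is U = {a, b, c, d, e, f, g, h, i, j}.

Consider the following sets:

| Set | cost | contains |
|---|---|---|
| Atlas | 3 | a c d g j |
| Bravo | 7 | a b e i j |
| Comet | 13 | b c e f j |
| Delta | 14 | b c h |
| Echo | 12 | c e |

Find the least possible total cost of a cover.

37

Atlas, Bravo, Comet, Delta together cover every item (Atlas ∪ Bravo ∪ Comet ∪ Delta = {a, b, c, d, e, f, g, h, i, j}); total cost 3 + 7 + 13 + 14 = 37.
No covering selection has total cost below 37.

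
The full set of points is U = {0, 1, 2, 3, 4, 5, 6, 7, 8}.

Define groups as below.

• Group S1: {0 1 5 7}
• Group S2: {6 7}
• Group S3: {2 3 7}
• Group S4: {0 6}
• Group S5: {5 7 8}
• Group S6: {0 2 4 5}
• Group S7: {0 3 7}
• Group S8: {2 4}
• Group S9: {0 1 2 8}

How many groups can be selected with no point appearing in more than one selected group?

S4, S5, S8 are pairwise disjoint (S4={0,6}; S5={5,7,8}; S8={2,4}).
Every remaining group overlaps one of these, and no 4 of the listed groups are pairwise disjoint, so 3 is the maximum.

3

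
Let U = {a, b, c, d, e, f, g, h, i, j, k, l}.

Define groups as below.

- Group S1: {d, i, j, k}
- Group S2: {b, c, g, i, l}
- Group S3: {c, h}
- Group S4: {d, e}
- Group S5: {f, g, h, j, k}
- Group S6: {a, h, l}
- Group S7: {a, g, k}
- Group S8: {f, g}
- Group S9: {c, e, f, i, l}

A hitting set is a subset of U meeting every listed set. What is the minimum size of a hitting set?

4

T = {c, d, g, h} meets every group (each contains at least one member of T), and |T| = 4.
No choice of 3 points meets every group, so 4 is the minimum.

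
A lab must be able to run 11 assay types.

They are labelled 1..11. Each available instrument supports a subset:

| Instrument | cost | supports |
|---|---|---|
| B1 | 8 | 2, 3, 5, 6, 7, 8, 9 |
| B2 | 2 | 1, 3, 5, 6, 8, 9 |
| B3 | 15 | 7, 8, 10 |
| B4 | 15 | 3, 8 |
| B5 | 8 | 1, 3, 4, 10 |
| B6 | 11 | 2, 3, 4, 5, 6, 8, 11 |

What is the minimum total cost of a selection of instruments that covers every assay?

27

B1, B5, B6 together cover every assay (B1 ∪ B5 ∪ B6 = {1, 2, 3, 4, 5, 6, 7, 8, 9, 10, 11}); total cost 8 + 8 + 11 = 27.
The greedy pick B2, B6, B3 costs 28; no covering selection beats 27.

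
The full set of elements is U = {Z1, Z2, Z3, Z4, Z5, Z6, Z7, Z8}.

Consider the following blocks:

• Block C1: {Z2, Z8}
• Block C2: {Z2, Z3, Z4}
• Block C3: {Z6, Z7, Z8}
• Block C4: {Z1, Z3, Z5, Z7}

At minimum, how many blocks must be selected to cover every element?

3

Take {C2, C3, C4}. Their union is {Z1, Z2, Z3, Z4, Z5, Z6, Z7, Z8}, which is all 8 elements.
Only C4 contains Z1, so C4 is forced; the remaining 4 elements need at least 2 more blocks (each remaining block adds at most 2) — so at least 3 blocks are needed, and 3 is optimal.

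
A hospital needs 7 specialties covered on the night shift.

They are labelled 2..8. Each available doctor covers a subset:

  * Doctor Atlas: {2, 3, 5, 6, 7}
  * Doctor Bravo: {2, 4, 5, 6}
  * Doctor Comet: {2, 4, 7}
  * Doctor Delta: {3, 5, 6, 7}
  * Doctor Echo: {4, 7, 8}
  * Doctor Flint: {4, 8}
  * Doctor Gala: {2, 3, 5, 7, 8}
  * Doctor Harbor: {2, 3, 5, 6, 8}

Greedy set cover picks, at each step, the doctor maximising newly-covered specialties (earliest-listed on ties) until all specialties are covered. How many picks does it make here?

2

Greedy: pick Atlas (covers 5 new) → pick Echo (covers 2 new). Total picks: 2.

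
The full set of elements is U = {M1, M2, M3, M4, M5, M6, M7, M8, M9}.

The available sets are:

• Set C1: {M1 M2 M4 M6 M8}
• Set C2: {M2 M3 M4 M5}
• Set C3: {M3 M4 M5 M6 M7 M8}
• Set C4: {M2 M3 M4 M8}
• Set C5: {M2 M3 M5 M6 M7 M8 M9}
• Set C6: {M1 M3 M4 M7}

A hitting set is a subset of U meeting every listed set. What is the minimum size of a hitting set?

Take H = {M3, M6}. Each listed set contains at least one of these, so H is a hitting set of size 2.
No single element lies in every set, so at least 2 are needed and 2 is optimal.

2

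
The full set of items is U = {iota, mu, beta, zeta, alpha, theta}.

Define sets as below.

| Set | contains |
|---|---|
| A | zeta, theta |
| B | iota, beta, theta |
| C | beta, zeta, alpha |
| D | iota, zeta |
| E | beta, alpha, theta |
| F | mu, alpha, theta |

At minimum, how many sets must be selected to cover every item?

3

Take {D, E, F}. Their union is {iota, mu, beta, zeta, alpha, theta}, which is all 6 items.
Only F contains mu, so F is forced; the remaining 3 items need at least 2 more sets (each remaining set adds at most 2) — so at least 3 sets are needed, and 3 is optimal.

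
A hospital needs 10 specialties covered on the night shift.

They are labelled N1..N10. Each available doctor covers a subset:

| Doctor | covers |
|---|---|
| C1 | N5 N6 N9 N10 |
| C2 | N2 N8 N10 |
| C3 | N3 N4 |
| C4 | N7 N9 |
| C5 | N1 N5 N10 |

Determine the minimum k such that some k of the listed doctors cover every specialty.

Take {C1, C2, C3, C4, C5}. Their union is {N1, N2, N3, N4, N5, N6, N7, N8, N9, N10}, which is all 10 specialties.
Only C5 contains N1, so C5 is forced; the remaining 7 specialties need at least 4 more doctors (each remaining doctor adds at most 2) — so at least 5 doctors are needed, and 5 is optimal.

5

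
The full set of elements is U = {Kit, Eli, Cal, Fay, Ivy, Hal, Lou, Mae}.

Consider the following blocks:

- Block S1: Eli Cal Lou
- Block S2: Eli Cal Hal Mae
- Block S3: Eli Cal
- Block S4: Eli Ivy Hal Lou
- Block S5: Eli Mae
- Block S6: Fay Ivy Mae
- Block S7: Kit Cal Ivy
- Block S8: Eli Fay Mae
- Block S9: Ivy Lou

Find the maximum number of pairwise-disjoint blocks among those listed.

2

S1, S6 are pairwise disjoint (S1={Eli,Cal,Lou}; S6={Fay,Ivy,Mae}).
Every remaining block overlaps one of these, and no 3 of the listed blocks are pairwise disjoint, so 2 is the maximum.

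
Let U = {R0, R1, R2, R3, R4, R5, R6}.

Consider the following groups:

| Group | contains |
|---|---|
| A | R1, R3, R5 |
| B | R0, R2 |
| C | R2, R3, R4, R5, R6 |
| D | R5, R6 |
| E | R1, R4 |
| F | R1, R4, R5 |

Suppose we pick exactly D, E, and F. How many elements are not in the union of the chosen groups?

Union of D, E, F = {R1, R4, R5, R6}.
Not covered: R0, R2, R3 — 3 elements.

3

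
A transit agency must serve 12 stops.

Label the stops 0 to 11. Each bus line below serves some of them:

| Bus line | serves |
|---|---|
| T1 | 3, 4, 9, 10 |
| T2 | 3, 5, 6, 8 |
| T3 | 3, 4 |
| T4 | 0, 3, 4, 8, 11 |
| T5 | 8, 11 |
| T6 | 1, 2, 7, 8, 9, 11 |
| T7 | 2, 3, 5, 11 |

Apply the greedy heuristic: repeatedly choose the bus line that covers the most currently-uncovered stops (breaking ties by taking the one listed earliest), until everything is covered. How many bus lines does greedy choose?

Greedy: pick T6 (covers 6 new) → pick T1 (covers 3 new) → pick T2 (covers 2 new) → pick T4 (covers 1 new). Total picks: 4.

4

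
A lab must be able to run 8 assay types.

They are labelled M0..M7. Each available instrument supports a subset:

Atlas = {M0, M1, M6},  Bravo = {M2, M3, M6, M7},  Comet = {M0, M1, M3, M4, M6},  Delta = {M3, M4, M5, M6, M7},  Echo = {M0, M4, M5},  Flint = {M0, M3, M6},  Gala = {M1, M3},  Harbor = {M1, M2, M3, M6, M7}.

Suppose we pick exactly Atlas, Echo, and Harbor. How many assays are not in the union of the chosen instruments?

0

Union of Atlas, Echo, Harbor = {M0, M1, M2, M3, M4, M5, M6, M7} — that's every assay, so 0 are uncovered.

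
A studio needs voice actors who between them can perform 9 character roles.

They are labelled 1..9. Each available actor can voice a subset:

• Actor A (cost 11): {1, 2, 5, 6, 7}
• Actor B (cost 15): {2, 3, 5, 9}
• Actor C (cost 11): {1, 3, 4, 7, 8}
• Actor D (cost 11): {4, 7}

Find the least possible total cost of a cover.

A, B, C together cover every role (A ∪ B ∪ C = {1, 2, 3, 4, 5, 6, 7, 8, 9}); total cost 11 + 15 + 11 = 37.
No covering selection has total cost below 37.

37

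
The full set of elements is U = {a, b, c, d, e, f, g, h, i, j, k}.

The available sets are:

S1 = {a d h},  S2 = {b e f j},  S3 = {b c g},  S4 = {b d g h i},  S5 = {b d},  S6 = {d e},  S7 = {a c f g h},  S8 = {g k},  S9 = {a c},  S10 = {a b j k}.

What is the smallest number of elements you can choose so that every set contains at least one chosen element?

T = {a, b, d, g} meets every set (each contains at least one member of T), and |T| = 4.
No choice of 3 elements meets every set, so 4 is the minimum.

4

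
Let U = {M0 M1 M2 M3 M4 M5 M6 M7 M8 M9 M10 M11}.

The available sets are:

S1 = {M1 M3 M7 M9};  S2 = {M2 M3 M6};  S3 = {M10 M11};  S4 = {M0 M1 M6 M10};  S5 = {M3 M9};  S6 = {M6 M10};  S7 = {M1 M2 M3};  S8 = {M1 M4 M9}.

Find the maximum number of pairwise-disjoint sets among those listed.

3

S2, S3, S8 are pairwise disjoint (S2={M2,M3,M6}; S3={M10,M11}; S8={M1,M4,M9}).
Every remaining set overlaps one of these, and no 4 of the listed sets are pairwise disjoint, so 3 is the maximum.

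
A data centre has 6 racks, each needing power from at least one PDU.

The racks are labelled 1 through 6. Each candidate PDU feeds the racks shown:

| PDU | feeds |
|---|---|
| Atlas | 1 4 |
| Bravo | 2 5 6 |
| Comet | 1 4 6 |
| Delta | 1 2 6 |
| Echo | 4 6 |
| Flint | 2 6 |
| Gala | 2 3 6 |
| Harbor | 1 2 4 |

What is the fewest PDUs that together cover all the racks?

3

Take {Bravo, Comet, Gala}. Their union is {1, 2, 3, 4, 5, 6}, which is all 6 racks.
Only Gala contains 3, so Gala is forced; the remaining 3 racks need at least 2 more PDUs (each remaining PDU adds at most 2) — so at least 3 PDUs are needed, and 3 is optimal.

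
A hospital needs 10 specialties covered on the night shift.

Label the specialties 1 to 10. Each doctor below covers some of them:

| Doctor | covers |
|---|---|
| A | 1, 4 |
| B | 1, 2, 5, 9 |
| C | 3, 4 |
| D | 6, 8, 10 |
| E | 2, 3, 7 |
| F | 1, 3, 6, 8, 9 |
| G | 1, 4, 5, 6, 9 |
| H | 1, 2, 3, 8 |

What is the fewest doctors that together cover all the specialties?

D and E and G together: D ∪ E ∪ G = {1, 2, 3, 4, 5, 6, 7, 8, 9, 10} — every specialty is covered.
Only E contains 7, so E is forced; the remaining 7 specialties need at least 2 more doctors (each remaining doctor adds at most 5) — so at least 3 doctors are needed, and 3 is optimal.

3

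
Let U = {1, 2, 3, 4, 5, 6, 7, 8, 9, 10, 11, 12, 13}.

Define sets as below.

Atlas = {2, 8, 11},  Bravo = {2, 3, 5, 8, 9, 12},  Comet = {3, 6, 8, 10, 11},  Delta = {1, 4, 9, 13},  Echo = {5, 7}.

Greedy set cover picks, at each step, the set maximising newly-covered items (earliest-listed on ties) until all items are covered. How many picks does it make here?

Greedy: pick Bravo (covers 6 new) → pick Comet (covers 3 new) → pick Delta (covers 3 new) → pick Echo (covers 1 new). Total picks: 4.

4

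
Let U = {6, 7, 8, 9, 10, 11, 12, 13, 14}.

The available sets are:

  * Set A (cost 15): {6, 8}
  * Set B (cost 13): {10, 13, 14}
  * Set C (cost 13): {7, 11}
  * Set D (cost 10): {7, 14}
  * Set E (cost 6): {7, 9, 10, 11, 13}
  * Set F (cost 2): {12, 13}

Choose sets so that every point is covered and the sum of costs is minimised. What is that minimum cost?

A, D, E, F together cover every point (A ∪ D ∪ E ∪ F = {6, 7, 8, 9, 10, 11, 12, 13, 14}); total cost 15 + 10 + 6 + 2 = 33.
No covering selection has total cost below 33.

33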